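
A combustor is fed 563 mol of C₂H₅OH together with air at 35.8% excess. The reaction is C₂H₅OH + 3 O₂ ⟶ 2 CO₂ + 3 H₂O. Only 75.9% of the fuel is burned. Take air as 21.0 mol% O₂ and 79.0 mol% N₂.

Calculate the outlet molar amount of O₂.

1010 mol

Stoichiometric O₂ = 3 × 563 = 1689 mol; O₂ fed = 1689 × 1.358 = 2294 mol.
N₂ fed = 2294 × 79/21 = 8629 mol.
Fuel reacted = 0.759 × 563 → ξ = 427.3 mol.
Outlet (n = n₀ + ν ξ):
  C₂H₅OH: 563 − 1(427.3) = 135.7
  O₂: 2294 − 3(427.3) = 1012
  N₂: 8629 (inert)
  CO₂: 0 + 2(427.3) = 854.6
  H₂O: 0 + 3(427.3) = 1282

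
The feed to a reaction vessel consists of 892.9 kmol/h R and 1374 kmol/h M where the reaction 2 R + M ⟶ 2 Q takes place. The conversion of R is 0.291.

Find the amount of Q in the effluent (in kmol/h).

R reacted = 0.291 × 892.9 = 259.8 kmol/h; ν_R = −2, so ξ = 259.8/2 = 129.9 kmol/h.
Outlet amounts (n = n₀ + ν ξ):
  R: 892.9 − 2(129.9) = 633.1
  M: 1374 − 1(129.9) = 1244
  Q: 0 + 2(129.9) = 259.8

260 kmol/h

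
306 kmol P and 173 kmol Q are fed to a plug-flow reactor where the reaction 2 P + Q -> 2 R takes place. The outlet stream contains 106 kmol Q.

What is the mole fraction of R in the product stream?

For Q: n = n₀ − 1ξ → 106 = 173 − 1ξ, giving ξ = 67 kmol.
Outlet amounts (n = n₀ + ν ξ):
  P: 306 − 2(67) = 172
  Q: 173 − 1(67) = 106
  R: 0 + 2(67) = 134
Total out = 412 kmol; y_R = 134 / 412 = 0.3252.

0.325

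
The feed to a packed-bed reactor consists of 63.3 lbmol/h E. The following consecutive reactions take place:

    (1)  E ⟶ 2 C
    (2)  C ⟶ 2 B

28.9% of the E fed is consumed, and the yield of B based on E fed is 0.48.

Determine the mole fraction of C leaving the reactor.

0.221

Conversion of E: E consumed = 1ξ₁ = 0.289 × 63.3 → ξ₁ = 18.29 lbmol/h.
Yield of B: 2ξ₂ / 63.3 = 0.48 → ξ₂ = 15.19 lbmol/h.
Outlet amounts (n = n₀ + Σ ν·ξ):
  E: 63.3 − 1(18.29) = 45.01
  C: 0 + 2(18.29) − 1(15.19) = 21.4
  B: 0 + 2(15.19) = 30.38
Total out = 96.79 lbmol/h; y_C = 21.4 / 96.79 = 0.2211.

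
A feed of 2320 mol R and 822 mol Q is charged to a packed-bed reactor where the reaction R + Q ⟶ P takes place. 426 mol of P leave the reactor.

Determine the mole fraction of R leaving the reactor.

0.697

For P: n = n₀ + 1ξ → 426 = 0 + 1ξ, giving ξ = 426 mol.
Outlet amounts (n = n₀ + ν ξ):
  R: 2320 − 1(426) = 1894
  Q: 822 − 1(426) = 396
  P: 0 + 1(426) = 426
Total out = 2716 mol; y_R = 1894 / 2716 = 0.6973.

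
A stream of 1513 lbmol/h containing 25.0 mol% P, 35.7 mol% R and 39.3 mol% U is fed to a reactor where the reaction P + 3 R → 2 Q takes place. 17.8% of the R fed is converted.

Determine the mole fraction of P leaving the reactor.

0.239

R reacted = 0.178 × 540.1 = 96.15 lbmol/h; ν_R = −3, so ξ = 96.15/3 = 32.05 lbmol/h.
Outlet amounts (n = n₀ + ν ξ):
  P: 378.2 − 1(32.05) = 346.2
  R: 540.1 − 3(32.05) = 444
  Q: 0 + 2(32.05) = 64.1
  U: 594.6 (inert)
Total out = 1449 lbmol/h; y_P = 346.2 / 1449 = 0.2389.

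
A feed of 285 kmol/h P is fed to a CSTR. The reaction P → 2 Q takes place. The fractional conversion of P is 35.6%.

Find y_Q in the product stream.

0.525

P reacted = 0.356 × 285 = 101.5 kmol/h; ν_P = −1, so ξ = 101.5/1 = 101.5 kmol/h.
Outlet amounts (n = n₀ + ν ξ):
  P: 285 − 1(101.5) = 183.5
  Q: 0 + 2(101.5) = 202.9
Total out = 386.5 kmol/h; y_Q = 202.9 / 386.5 = 0.5251.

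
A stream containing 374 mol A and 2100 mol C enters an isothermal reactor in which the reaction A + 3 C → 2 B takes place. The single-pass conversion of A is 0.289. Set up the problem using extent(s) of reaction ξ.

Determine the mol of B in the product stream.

A reacted = 0.289 × 374 = 108.1 mol; ν_A = −1, so ξ = 108.1/1 = 108.1 mol.
Outlet amounts (n = n₀ + ν ξ):
  A: 374 − 1(108.1) = 265.9
  C: 2100 − 3(108.1) = 1776
  B: 0 + 2(108.1) = 216.2

216 mol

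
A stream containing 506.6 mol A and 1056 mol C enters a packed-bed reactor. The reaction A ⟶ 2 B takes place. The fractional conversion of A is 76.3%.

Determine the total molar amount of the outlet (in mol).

1950 mol

A reacted = 0.763 × 506.6 = 386.5 mol; ν_A = −1, so ξ = 386.5/1 = 386.5 mol.
Outlet amounts (n = n₀ + ν ξ):
  A: 506.6 − 1(386.5) = 120.1
  B: 0 + 2(386.5) = 773.1
  C: 1056 (inert)
Total out = 120.1 + 773.1 + 1056 = 1949 mol.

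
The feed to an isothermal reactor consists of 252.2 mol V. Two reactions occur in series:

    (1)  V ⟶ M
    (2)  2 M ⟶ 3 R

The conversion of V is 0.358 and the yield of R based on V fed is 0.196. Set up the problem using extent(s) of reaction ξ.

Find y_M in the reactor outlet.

Conversion of V: V consumed = 1ξ₁ = 0.358 × 252.2 → ξ₁ = 90.29 mol.
Yield of R: 3ξ₂ / 252.2 = 0.196 → ξ₂ = 16.48 mol.
Outlet amounts (n = n₀ + Σ ν·ξ):
  V: 252.2 − 1(90.29) = 161.9
  M: 0 + 1(90.29) − 2(16.48) = 57.33
  R: 0 + 3(16.48) = 49.43
Total out = 268.7 mol; y_M = 57.33 / 268.7 = 0.2134.

0.213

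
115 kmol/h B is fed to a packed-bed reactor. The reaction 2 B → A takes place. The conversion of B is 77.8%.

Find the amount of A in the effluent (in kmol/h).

44.7 kmol/h

B reacted = 0.778 × 115 = 89.47 kmol/h; ν_B = −2, so ξ = 89.47/2 = 44.73 kmol/h.
Outlet amounts (n = n₀ + ν ξ):
  B: 115 − 2(44.73) = 25.53
  A: 0 + 1(44.73) = 44.73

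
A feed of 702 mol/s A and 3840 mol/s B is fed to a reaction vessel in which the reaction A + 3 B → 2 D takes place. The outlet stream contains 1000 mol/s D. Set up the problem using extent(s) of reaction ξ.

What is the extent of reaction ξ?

ξ = 500 mol/s

For D: n = n₀ + 2ξ → 1000 = 0 + 2ξ, giving ξ = 500 mol/s.
Outlet amounts (n = n₀ + ν ξ):
  A: 702 − 1(500) = 202
  B: 3840 − 3(500) = 2340
  D: 0 + 2(500) = 1000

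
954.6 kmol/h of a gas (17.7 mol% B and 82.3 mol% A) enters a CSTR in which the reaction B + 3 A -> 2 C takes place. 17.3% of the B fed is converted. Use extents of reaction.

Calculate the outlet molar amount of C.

58.5 kmol/h

B reacted = 0.173 × 169 = 29.23 kmol/h; ν_B = −1, so ξ = 29.23/1 = 29.23 kmol/h.
Outlet amounts (n = n₀ + ν ξ):
  B: 169 − 1(29.23) = 139.7
  A: 785.6 − 3(29.23) = 697.9
  C: 0 + 2(29.23) = 58.46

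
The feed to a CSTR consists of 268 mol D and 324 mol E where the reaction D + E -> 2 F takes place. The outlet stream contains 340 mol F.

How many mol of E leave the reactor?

For F: n = n₀ + 2ξ → 340 = 0 + 2ξ, giving ξ = 170 mol.
Outlet amounts (n = n₀ + ν ξ):
  D: 268 − 1(170) = 98
  E: 324 − 1(170) = 154
  F: 0 + 2(170) = 340

154 mol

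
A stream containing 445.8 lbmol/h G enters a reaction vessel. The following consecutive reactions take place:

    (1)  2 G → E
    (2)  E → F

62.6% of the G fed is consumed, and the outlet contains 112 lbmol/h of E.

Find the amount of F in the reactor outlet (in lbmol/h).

27.5 lbmol/h

Conversion of G: G consumed = 2ξ₁ = 0.626 × 445.8 → ξ₁ = 139.5 lbmol/h.
E balance: n_E = 0 + 1ξ₁ − 1ξ₂ = 112 → ξ₂ = (1·139.5 − 112)/1 = 27.54 lbmol/h.
Outlet amounts (n = n₀ + Σ ν·ξ):
  G: 445.8 − 2(139.5) = 166.7
  E: 0 + 1(139.5) − 1(27.54) = 112
  F: 0 + 1(27.54) = 27.54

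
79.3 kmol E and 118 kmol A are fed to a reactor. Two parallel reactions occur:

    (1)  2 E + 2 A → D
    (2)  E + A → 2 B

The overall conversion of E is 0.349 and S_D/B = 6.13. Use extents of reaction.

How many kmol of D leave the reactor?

13.3 kmol

Conversion of E: E consumed = 0.349 × 79.3 = 27.68 kmol = 2ξ₁ + 1ξ₂.
Selectivity: 1ξ₁ / (2ξ₂) = 6.13 → ξ₁ = 12.26 ξ₂.
Substitute: (2·12.26 + 1) ξ₂ = 27.68 → ξ₂ = 1.084 kmol, ξ₁ = 13.3 kmol.
Outlet amounts (n = n₀ + Σ ν·ξ):
  E: 79.3 − 2(13.3) − 1(1.084) = 51.62
  A: 118 − 2(13.3) − 1(1.084) = 90.32
  D: 0 + 1(13.3) = 13.3
  B: 0 + 2(1.084) = 2.169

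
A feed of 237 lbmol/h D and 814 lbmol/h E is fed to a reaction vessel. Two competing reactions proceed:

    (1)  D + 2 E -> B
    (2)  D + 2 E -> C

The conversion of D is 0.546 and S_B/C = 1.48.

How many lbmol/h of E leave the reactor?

Conversion of D: D consumed = 0.546 × 237 = 129.4 lbmol/h = 1ξ₁ + 1ξ₂.
Selectivity: 1ξ₁ / (1ξ₂) = 1.48 → ξ₁ = 1.48 ξ₂.
Substitute: (1·1.48 + 1) ξ₂ = 129.4 → ξ₂ = 52.18 lbmol/h, ξ₁ = 77.22 lbmol/h.
Outlet amounts (n = n₀ + Σ ν·ξ):
  D: 237 − 1(77.22) − 1(52.18) = 107.6
  E: 814 − 2(77.22) − 2(52.18) = 555.2
  B: 0 + 1(77.22) = 77.22
  C: 0 + 1(52.18) = 52.18

555 lbmol/h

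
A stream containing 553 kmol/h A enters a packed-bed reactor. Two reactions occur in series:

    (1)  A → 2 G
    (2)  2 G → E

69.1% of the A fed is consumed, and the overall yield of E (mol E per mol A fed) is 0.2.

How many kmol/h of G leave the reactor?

543 kmol/h

Conversion of A: A consumed = 1ξ₁ = 0.691 × 553 → ξ₁ = 382.1 kmol/h.
Yield of E: 1ξ₂ / 553 = 0.2 → ξ₂ = 110.6 kmol/h.
Outlet amounts (n = n₀ + Σ ν·ξ):
  A: 553 − 1(382.1) = 170.9
  G: 0 + 2(382.1) − 2(110.6) = 543
  E: 0 + 1(110.6) = 110.6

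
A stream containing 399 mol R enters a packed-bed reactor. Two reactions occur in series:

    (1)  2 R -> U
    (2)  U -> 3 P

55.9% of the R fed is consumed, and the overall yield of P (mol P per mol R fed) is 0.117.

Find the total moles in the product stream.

319 mol

Conversion of R: R consumed = 2ξ₁ = 0.559 × 399 → ξ₁ = 111.5 mol.
Yield of P: 3ξ₂ / 399 = 0.117 → ξ₂ = 15.56 mol.
Outlet amounts (n = n₀ + Σ ν·ξ):
  R: 399 − 2(111.5) = 176
  U: 0 + 1(111.5) − 1(15.56) = 95.96
  P: 0 + 3(15.56) = 46.68
Total out = 176 + 95.96 + 46.68 = 318.6 mol.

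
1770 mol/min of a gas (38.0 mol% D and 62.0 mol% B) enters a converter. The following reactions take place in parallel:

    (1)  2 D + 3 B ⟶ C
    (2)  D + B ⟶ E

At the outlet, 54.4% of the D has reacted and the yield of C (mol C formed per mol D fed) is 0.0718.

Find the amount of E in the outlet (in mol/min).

269 mol/min

Yield of C: 1ξ₁ / 672.6 = 0.0718 → ξ₁ = 48.29 mol/min.
Conversion of D: 2ξ₁ + 1ξ₂ = 0.544 × 672.6 = 365.9 → ξ₂ = 269.3 mol/min.
Outlet amounts (n = n₀ + Σ ν·ξ):
  D: 672.6 − 2(48.29) − 1(269.3) = 306.7
  B: 1097 − 3(48.29) − 1(269.3) = 683.2
  C: 0 + 1(48.29) = 48.29
  E: 0 + 1(269.3) = 269.3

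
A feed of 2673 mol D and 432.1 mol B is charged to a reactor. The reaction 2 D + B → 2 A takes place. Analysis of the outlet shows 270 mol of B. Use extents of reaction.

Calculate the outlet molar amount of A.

324 mol

For B: n = n₀ − 1ξ → 270 = 432.1 − 1ξ, giving ξ = 162.1 mol.
Outlet amounts (n = n₀ + ν ξ):
  D: 2673 − 2(162.1) = 2349
  B: 432.1 − 1(162.1) = 270
  A: 0 + 2(162.1) = 324.2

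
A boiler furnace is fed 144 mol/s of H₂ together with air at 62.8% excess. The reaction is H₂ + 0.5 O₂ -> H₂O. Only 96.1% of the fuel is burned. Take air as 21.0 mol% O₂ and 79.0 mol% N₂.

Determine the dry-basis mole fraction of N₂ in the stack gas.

Stoichiometric O₂ = 0.5 × 144 = 72 mol/s; O₂ fed = 72 × 1.628 = 117.2 mol/s.
N₂ fed = 117.2 × 79/21 = 441 mol/s.
Fuel reacted = 0.961 × 144 → ξ = 138.4 mol/s.
Outlet (n = n₀ + ν ξ):
  H₂: 144 − 1(138.4) = 5.616
  O₂: 117.2 − 0.5(138.4) = 48.02
  N₂: 441 (inert)
  H₂O: 0 + 1(138.4) = 138.4
Dry total = 494.6 mol/s; y_N₂ (dry) = 441 / 494.6 = 0.8915.

0.892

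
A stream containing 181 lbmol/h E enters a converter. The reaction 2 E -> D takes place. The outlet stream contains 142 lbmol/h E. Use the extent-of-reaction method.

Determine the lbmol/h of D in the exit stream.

19.5 lbmol/h

For E: n = n₀ − 2ξ → 142 = 181 − 2ξ, giving ξ = 19.5 lbmol/h.
Outlet amounts (n = n₀ + ν ξ):
  E: 181 − 2(19.5) = 142
  D: 0 + 1(19.5) = 19.5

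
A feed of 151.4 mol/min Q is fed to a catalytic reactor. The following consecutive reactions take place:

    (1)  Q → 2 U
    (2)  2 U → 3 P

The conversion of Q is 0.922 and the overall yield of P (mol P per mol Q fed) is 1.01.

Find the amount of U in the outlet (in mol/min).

Conversion of Q: Q consumed = 1ξ₁ = 0.922 × 151.4 → ξ₁ = 139.6 mol/min.
Yield of P: 3ξ₂ / 151.4 = 1.01 → ξ₂ = 50.97 mol/min.
Outlet amounts (n = n₀ + Σ ν·ξ):
  Q: 151.4 − 1(139.6) = 11.81
  U: 0 + 2(139.6) − 2(50.97) = 177.2
  P: 0 + 3(50.97) = 152.9

177 mol/min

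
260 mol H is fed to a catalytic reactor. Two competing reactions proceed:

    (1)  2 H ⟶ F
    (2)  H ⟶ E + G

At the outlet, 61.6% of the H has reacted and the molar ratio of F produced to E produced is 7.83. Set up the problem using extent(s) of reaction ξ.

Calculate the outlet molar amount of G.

9.61 mol

Conversion of H: H consumed = 0.616 × 260 = 160.2 mol = 2ξ₁ + 1ξ₂.
Selectivity: 1ξ₁ / (1ξ₂) = 7.83 → ξ₁ = 7.83 ξ₂.
Substitute: (2·7.83 + 1) ξ₂ = 160.2 → ξ₂ = 9.613 mol, ξ₁ = 75.27 mol.
Outlet amounts (n = n₀ + Σ ν·ξ):
  H: 260 − 2(75.27) − 1(9.613) = 99.84
  F: 0 + 1(75.27) = 75.27
  E: 0 + 1(9.613) = 9.613
  G: 0 + 1(9.613) = 9.613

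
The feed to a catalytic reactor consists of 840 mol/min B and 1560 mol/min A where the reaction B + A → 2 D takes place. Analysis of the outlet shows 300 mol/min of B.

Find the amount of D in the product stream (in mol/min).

For B: n = n₀ − 1ξ → 300 = 840 − 1ξ, giving ξ = 540 mol/min.
Outlet amounts (n = n₀ + ν ξ):
  B: 840 − 1(540) = 300
  A: 1560 − 1(540) = 1020
  D: 0 + 2(540) = 1080

1080 mol/min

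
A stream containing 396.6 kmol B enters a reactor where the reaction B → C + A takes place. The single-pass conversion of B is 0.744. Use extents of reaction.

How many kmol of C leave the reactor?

B reacted = 0.744 × 396.6 = 295.1 kmol; ν_B = −1, so ξ = 295.1/1 = 295.1 kmol.
Outlet amounts (n = n₀ + ν ξ):
  B: 396.6 − 1(295.1) = 101.5
  C: 0 + 1(295.1) = 295.1
  A: 0 + 1(295.1) = 295.1

295 kmol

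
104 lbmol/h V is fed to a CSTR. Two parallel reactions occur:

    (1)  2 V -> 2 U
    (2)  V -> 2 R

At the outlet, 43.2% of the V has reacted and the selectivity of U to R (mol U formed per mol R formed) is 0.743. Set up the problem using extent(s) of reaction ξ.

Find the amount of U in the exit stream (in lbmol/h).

Conversion of V: V consumed = 0.432 × 104 = 44.93 lbmol/h = 2ξ₁ + 1ξ₂.
Selectivity: 2ξ₁ / (2ξ₂) = 0.743 → ξ₁ = 0.743 ξ₂.
Substitute: (2·0.743 + 1) ξ₂ = 44.93 → ξ₂ = 18.07 lbmol/h, ξ₁ = 13.43 lbmol/h.
Outlet amounts (n = n₀ + Σ ν·ξ):
  V: 104 − 2(13.43) − 1(18.07) = 59.07
  U: 0 + 2(13.43) = 26.86
  R: 0 + 2(18.07) = 36.14

26.9 lbmol/h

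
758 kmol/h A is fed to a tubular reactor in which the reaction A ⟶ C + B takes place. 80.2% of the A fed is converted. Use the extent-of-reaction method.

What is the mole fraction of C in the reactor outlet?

A reacted = 0.802 × 758 = 607.9 kmol/h; ν_A = −1, so ξ = 607.9/1 = 607.9 kmol/h.
Outlet amounts (n = n₀ + ν ξ):
  A: 758 − 1(607.9) = 150.1
  C: 0 + 1(607.9) = 607.9
  B: 0 + 1(607.9) = 607.9
Total out = 1366 kmol/h; y_C = 607.9 / 1366 = 0.4451.

0.445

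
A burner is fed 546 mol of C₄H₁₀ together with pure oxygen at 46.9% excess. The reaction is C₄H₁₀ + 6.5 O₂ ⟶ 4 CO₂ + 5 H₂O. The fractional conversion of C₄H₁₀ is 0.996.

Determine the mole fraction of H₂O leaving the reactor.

Stoichiometric O₂ = 6.5 × 546 = 3549 mol; O₂ fed = 3549 × 1.469 = 5213 mol.
Fuel reacted = 0.996 × 546 → ξ = 543.8 mol.
Outlet (n = n₀ + ν ξ):
  C₄H₁₀: 546 − 1(543.8) = 2.184
  O₂: 5213 − 6.5(543.8) = 1679
  CO₂: 0 + 4(543.8) = 2175
  H₂O: 0 + 5(543.8) = 2719
Total out = 6575 mol; y_H₂O = 2719 / 6575 = 0.4135.

0.414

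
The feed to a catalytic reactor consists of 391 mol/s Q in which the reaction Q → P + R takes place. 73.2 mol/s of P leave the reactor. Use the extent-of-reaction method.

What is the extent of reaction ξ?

ξ = 73.2 mol/s

For P: n = n₀ + 1ξ → 73.2 = 0 + 1ξ, giving ξ = 73.2 mol/s.
Outlet amounts (n = n₀ + ν ξ):
  Q: 391 − 1(73.2) = 317.8
  P: 0 + 1(73.2) = 73.2
  R: 0 + 1(73.2) = 73.2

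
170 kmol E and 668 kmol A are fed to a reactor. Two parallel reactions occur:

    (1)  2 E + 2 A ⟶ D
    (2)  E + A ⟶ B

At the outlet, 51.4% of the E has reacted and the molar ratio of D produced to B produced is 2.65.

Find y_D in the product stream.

0.0515

Conversion of E: E consumed = 0.514 × 170 = 87.38 kmol = 2ξ₁ + 1ξ₂.
Selectivity: 1ξ₁ / (1ξ₂) = 2.65 → ξ₁ = 2.65 ξ₂.
Substitute: (2·2.65 + 1) ξ₂ = 87.38 → ξ₂ = 13.87 kmol, ξ₁ = 36.76 kmol.
Outlet amounts (n = n₀ + Σ ν·ξ):
  E: 170 − 2(36.76) − 1(13.87) = 82.62
  A: 668 − 2(36.76) − 1(13.87) = 580.6
  D: 0 + 1(36.76) = 36.76
  B: 0 + 1(13.87) = 13.87
Total out = 713.9 kmol; y_D = 36.76 / 713.9 = 0.05149.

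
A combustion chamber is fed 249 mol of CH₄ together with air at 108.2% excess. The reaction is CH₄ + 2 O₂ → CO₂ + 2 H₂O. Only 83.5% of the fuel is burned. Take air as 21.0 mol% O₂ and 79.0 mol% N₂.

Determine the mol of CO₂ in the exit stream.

208 mol

Stoichiometric O₂ = 2 × 249 = 498 mol; O₂ fed = 498 × 2.082 = 1037 mol.
N₂ fed = 1037 × 79/21 = 3900 mol.
Fuel reacted = 0.835 × 249 → ξ = 207.9 mol.
Outlet (n = n₀ + ν ξ):
  CH₄: 249 − 1(207.9) = 41.09
  O₂: 1037 − 2(207.9) = 621
  N₂: 3900 (inert)
  CO₂: 0 + 1(207.9) = 207.9
  H₂O: 0 + 2(207.9) = 415.8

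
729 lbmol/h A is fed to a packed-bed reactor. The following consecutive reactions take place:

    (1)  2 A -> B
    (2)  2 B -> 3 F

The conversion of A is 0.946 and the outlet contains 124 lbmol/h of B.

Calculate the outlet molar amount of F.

Conversion of A: A consumed = 2ξ₁ = 0.946 × 729 → ξ₁ = 344.8 lbmol/h.
B balance: n_B = 0 + 1ξ₁ − 2ξ₂ = 124 → ξ₂ = (1·344.8 − 124)/2 = 110.4 lbmol/h.
Outlet amounts (n = n₀ + Σ ν·ξ):
  A: 729 − 2(344.8) = 39.37
  B: 0 + 1(344.8) − 2(110.4) = 124
  F: 0 + 3(110.4) = 331.2

331 lbmol/h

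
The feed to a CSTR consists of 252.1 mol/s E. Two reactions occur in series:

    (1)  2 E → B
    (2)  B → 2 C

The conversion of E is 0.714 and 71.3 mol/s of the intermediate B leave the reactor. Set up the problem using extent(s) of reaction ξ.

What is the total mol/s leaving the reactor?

181 mol/s

Conversion of E: E consumed = 2ξ₁ = 0.714 × 252.1 → ξ₁ = 90 mol/s.
B balance: n_B = 0 + 1ξ₁ − 1ξ₂ = 71.3 → ξ₂ = (1·90 − 71.3)/1 = 18.7 mol/s.
Outlet amounts (n = n₀ + Σ ν·ξ):
  E: 252.1 − 2(90) = 72.1
  B: 0 + 1(90) − 1(18.7) = 71.3
  C: 0 + 2(18.7) = 37.4
Total out = 72.1 + 71.3 + 37.4 = 180.8 mol/s.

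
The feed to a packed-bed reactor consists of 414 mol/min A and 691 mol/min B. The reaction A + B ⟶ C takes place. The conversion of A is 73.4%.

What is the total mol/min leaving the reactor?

801 mol/min

A reacted = 0.734 × 414 = 303.9 mol/min; ν_A = −1, so ξ = 303.9/1 = 303.9 mol/min.
Outlet amounts (n = n₀ + ν ξ):
  A: 414 − 1(303.9) = 110.1
  B: 691 − 1(303.9) = 387.1
  C: 0 + 1(303.9) = 303.9
Total out = 110.1 + 387.1 + 303.9 = 801.1 mol/min.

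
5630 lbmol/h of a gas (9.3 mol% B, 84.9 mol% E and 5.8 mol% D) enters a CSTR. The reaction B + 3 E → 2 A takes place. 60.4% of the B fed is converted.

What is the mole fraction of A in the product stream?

0.127

B reacted = 0.604 × 523.6 = 316.2 lbmol/h; ν_B = −1, so ξ = 316.2/1 = 316.2 lbmol/h.
Outlet amounts (n = n₀ + ν ξ):
  B: 523.6 − 1(316.2) = 207.3
  E: 4780 − 3(316.2) = 3831
  A: 0 + 2(316.2) = 632.5
  D: 326.5 (inert)
Total out = 4998 lbmol/h; y_A = 632.5 / 4998 = 0.1266.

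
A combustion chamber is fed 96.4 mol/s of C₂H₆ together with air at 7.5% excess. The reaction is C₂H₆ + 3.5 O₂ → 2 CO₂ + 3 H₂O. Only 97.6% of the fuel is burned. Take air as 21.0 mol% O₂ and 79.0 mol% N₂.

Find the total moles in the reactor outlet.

Stoichiometric O₂ = 3.5 × 96.4 = 337.4 mol/s; O₂ fed = 337.4 × 1.075 = 362.7 mol/s.
N₂ fed = 362.7 × 79/21 = 1364 mol/s.
Fuel reacted = 0.976 × 96.4 → ξ = 94.09 mol/s.
Outlet (n = n₀ + ν ξ):
  C₂H₆: 96.4 − 1(94.09) = 2.314
  O₂: 362.7 − 3.5(94.09) = 33.4
  N₂: 1364 (inert)
  CO₂: 0 + 2(94.09) = 188.2
  H₂O: 0 + 3(94.09) = 282.3
Total out = 2.314 + 33.4 + 1364 + 188.2 + 282.3 = 1871 mol/s.

1870 mol/s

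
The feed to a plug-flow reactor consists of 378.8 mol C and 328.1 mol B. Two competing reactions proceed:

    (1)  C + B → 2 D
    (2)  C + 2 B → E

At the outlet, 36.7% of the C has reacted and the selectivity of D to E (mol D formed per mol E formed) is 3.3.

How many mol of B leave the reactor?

Conversion of C: C consumed = 0.367 × 378.8 = 139 mol = 1ξ₁ + 1ξ₂.
Selectivity: 2ξ₁ / (1ξ₂) = 3.3 → ξ₁ = 1.65 ξ₂.
Substitute: (1·1.65 + 1) ξ₂ = 139 → ξ₂ = 52.46 mol, ξ₁ = 86.56 mol.
Outlet amounts (n = n₀ + Σ ν·ξ):
  C: 378.8 − 1(86.56) − 1(52.46) = 239.8
  B: 328.1 − 1(86.56) − 2(52.46) = 136.6
  D: 0 + 2(86.56) = 173.1
  E: 0 + 1(52.46) = 52.46

137 mol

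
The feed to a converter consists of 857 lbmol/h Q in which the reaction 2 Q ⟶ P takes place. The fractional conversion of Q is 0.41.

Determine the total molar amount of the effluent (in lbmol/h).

681 lbmol/h

Q reacted = 0.41 × 857 = 351.4 lbmol/h; ν_Q = −2, so ξ = 351.4/2 = 175.7 lbmol/h.
Outlet amounts (n = n₀ + ν ξ):
  Q: 857 − 2(175.7) = 505.6
  P: 0 + 1(175.7) = 175.7
Total out = 505.6 + 175.7 = 681.3 lbmol/h.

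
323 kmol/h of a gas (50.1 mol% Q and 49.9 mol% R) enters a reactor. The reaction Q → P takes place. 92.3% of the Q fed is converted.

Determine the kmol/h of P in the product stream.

Q reacted = 0.923 × 161.8 = 149.4 kmol/h; ν_Q = −1, so ξ = 149.4/1 = 149.4 kmol/h.
Outlet amounts (n = n₀ + ν ξ):
  Q: 161.8 − 1(149.4) = 12.46
  P: 0 + 1(149.4) = 149.4
  R: 161.2 (inert)

149 kmol/h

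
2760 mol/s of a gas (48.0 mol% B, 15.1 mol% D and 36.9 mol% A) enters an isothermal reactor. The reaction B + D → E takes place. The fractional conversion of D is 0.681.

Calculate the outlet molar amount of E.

284 mol/s

D reacted = 0.681 × 416.8 = 283.8 mol/s; ν_D = −1, so ξ = 283.8/1 = 283.8 mol/s.
Outlet amounts (n = n₀ + ν ξ):
  B: 1325 − 1(283.8) = 1041
  D: 416.8 − 1(283.8) = 132.9
  E: 0 + 1(283.8) = 283.8
  A: 1018 (inert)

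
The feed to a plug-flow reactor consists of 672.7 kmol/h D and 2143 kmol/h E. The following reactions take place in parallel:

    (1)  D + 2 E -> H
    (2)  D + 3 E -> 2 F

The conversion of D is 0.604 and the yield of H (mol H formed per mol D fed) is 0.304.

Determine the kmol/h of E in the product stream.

1130 kmol/h

Yield of H: 1ξ₁ / 672.7 = 0.304 → ξ₁ = 204.5 kmol/h.
Conversion of D: 1ξ₁ + 1ξ₂ = 0.604 × 672.7 = 406.3 → ξ₂ = 201.8 kmol/h.
Outlet amounts (n = n₀ + Σ ν·ξ):
  D: 672.7 − 1(204.5) − 1(201.8) = 266.4
  E: 2143 − 2(204.5) − 3(201.8) = 1129
  H: 0 + 1(204.5) = 204.5
  F: 0 + 2(201.8) = 403.6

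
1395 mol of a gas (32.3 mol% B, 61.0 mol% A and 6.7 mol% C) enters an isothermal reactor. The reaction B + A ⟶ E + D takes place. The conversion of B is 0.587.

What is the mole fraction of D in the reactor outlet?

0.19

B reacted = 0.587 × 450.6 = 264.5 mol; ν_B = −1, so ξ = 264.5/1 = 264.5 mol.
Outlet amounts (n = n₀ + ν ξ):
  B: 450.6 − 1(264.5) = 186.1
  A: 851 − 1(264.5) = 586.5
  E: 0 + 1(264.5) = 264.5
  D: 0 + 1(264.5) = 264.5
  C: 93.47 (inert)
Total out = 1395 mol; y_D = 264.5 / 1395 = 0.1896.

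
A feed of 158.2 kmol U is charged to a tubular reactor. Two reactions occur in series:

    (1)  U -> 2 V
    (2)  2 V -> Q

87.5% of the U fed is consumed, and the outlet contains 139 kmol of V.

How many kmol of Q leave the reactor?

68.9 kmol

Conversion of U: U consumed = 1ξ₁ = 0.875 × 158.2 → ξ₁ = 138.4 kmol.
V balance: n_V = 0 + 2ξ₁ − 2ξ₂ = 139 → ξ₂ = (2·138.4 − 139)/2 = 68.92 kmol.
Outlet amounts (n = n₀ + Σ ν·ξ):
  U: 158.2 − 1(138.4) = 19.78
  V: 0 + 2(138.4) − 2(68.92) = 139
  Q: 0 + 1(68.92) = 68.92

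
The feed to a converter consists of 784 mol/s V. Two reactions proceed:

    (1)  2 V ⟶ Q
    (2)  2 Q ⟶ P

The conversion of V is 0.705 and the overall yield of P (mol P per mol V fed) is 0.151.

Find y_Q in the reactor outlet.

Conversion of V: V consumed = 2ξ₁ = 0.705 × 784 → ξ₁ = 276.4 mol/s.
Yield of P: 1ξ₂ / 784 = 0.151 → ξ₂ = 118.4 mol/s.
Outlet amounts (n = n₀ + Σ ν·ξ):
  V: 784 − 2(276.4) = 231.3
  Q: 0 + 1(276.4) − 2(118.4) = 39.59
  P: 0 + 1(118.4) = 118.4
Total out = 389.3 mol/s; y_Q = 39.59 / 389.3 = 0.1017.

0.102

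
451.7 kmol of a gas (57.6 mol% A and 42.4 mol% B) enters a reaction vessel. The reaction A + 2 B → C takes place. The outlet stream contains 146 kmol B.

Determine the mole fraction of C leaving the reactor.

0.056

For B: n = n₀ − 2ξ → 146 = 191.5 − 2ξ, giving ξ = 22.76 kmol.
Outlet amounts (n = n₀ + ν ξ):
  A: 260.2 − 1(22.76) = 237.4
  B: 191.5 − 2(22.76) = 146
  C: 0 + 1(22.76) = 22.76
Total out = 406.2 kmol; y_C = 22.76 / 406.2 = 0.05604.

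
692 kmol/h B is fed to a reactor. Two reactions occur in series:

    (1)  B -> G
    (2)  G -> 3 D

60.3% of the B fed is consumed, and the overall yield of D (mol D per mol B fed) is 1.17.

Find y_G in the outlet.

Conversion of B: B consumed = 1ξ₁ = 0.603 × 692 → ξ₁ = 417.3 kmol/h.
Yield of D: 3ξ₂ / 692 = 1.17 → ξ₂ = 269.9 kmol/h.
Outlet amounts (n = n₀ + Σ ν·ξ):
  B: 692 − 1(417.3) = 274.7
  G: 0 + 1(417.3) − 1(269.9) = 147.4
  D: 0 + 3(269.9) = 809.6
Total out = 1232 kmol/h; y_G = 147.4 / 1232 = 0.1197.

0.12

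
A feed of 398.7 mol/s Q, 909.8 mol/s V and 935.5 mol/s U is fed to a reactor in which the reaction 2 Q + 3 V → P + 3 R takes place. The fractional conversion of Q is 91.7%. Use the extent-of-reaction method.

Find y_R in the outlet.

0.266

Q reacted = 0.917 × 398.7 = 365.6 mol/s; ν_Q = −2, so ξ = 365.6/2 = 182.8 mol/s.
Outlet amounts (n = n₀ + ν ξ):
  Q: 398.7 − 2(182.8) = 33.09
  V: 909.8 − 3(182.8) = 361.4
  P: 0 + 1(182.8) = 182.8
  R: 0 + 3(182.8) = 548.4
  U: 935.5 (inert)
Total out = 2061 mol/s; y_R = 548.4 / 2061 = 0.2661.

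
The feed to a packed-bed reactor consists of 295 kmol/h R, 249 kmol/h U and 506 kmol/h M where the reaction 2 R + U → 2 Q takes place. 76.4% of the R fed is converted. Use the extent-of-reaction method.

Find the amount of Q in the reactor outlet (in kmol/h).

225 kmol/h

R reacted = 0.764 × 295 = 225.4 kmol/h; ν_R = −2, so ξ = 225.4/2 = 112.7 kmol/h.
Outlet amounts (n = n₀ + ν ξ):
  R: 295 − 2(112.7) = 69.62
  U: 249 − 1(112.7) = 136.3
  Q: 0 + 2(112.7) = 225.4
  M: 506 (inert)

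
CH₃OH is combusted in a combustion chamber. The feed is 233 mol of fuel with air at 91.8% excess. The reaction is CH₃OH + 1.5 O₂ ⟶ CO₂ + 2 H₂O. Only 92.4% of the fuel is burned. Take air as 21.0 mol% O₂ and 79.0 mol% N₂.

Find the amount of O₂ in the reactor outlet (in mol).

347 mol

Stoichiometric O₂ = 1.5 × 233 = 349.5 mol; O₂ fed = 349.5 × 1.918 = 670.3 mol.
N₂ fed = 670.3 × 79/21 = 2522 mol.
Fuel reacted = 0.924 × 233 → ξ = 215.3 mol.
Outlet (n = n₀ + ν ξ):
  CH₃OH: 233 − 1(215.3) = 17.71
  O₂: 670.3 − 1.5(215.3) = 347.4
  N₂: 2522 (inert)
  CO₂: 0 + 1(215.3) = 215.3
  H₂O: 0 + 2(215.3) = 430.6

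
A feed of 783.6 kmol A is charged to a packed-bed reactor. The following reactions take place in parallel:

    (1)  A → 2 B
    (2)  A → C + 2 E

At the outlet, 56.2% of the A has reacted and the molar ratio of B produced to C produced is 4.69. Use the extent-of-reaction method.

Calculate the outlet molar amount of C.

132 kmol

Conversion of A: A consumed = 0.562 × 783.6 = 440.4 kmol = 1ξ₁ + 1ξ₂.
Selectivity: 2ξ₁ / (1ξ₂) = 4.69 → ξ₁ = 2.345 ξ₂.
Substitute: (1·2.345 + 1) ξ₂ = 440.4 → ξ₂ = 131.7 kmol, ξ₁ = 308.7 kmol.
Outlet amounts (n = n₀ + Σ ν·ξ):
  A: 783.6 − 1(308.7) − 1(131.7) = 343.2
  B: 0 + 2(308.7) = 617.5
  C: 0 + 1(131.7) = 131.7
  E: 0 + 2(131.7) = 263.3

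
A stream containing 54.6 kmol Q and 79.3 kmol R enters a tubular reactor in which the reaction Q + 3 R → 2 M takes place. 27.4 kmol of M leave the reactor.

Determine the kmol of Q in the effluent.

40.9 kmol

For M: n = n₀ + 2ξ → 27.4 = 0 + 2ξ, giving ξ = 13.7 kmol.
Outlet amounts (n = n₀ + ν ξ):
  Q: 54.6 − 1(13.7) = 40.9
  R: 79.3 − 3(13.7) = 38.2
  M: 0 + 2(13.7) = 27.4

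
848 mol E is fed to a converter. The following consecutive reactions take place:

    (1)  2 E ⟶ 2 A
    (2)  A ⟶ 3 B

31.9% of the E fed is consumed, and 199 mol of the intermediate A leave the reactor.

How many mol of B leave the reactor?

Conversion of E: E consumed = 2ξ₁ = 0.319 × 848 → ξ₁ = 135.3 mol.
A balance: n_A = 0 + 2ξ₁ − 1ξ₂ = 199 → ξ₂ = (2·135.3 − 199)/1 = 71.51 mol.
Outlet amounts (n = n₀ + Σ ν·ξ):
  E: 848 − 2(135.3) = 577.5
  A: 0 + 2(135.3) − 1(71.51) = 199
  B: 0 + 3(71.51) = 214.5

215 mol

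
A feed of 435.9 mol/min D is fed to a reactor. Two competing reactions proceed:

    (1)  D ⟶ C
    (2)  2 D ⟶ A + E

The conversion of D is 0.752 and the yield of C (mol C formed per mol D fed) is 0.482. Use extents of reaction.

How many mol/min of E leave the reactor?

58.8 mol/min

Yield of C: 1ξ₁ / 435.9 = 0.482 → ξ₁ = 210.1 mol/min.
Conversion of D: 1ξ₁ + 2ξ₂ = 0.752 × 435.9 = 327.8 → ξ₂ = 58.85 mol/min.
Outlet amounts (n = n₀ + Σ ν·ξ):
  D: 435.9 − 1(210.1) − 2(58.85) = 108.1
  C: 0 + 1(210.1) = 210.1
  A: 0 + 1(58.85) = 58.85
  E: 0 + 1(58.85) = 58.85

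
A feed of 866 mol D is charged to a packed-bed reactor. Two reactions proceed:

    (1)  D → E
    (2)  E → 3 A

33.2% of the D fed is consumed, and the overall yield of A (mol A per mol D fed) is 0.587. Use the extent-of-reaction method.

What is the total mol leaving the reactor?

1200 mol

Conversion of D: D consumed = 1ξ₁ = 0.332 × 866 → ξ₁ = 287.5 mol.
Yield of A: 3ξ₂ / 866 = 0.587 → ξ₂ = 169.4 mol.
Outlet amounts (n = n₀ + Σ ν·ξ):
  D: 866 − 1(287.5) = 578.5
  E: 0 + 1(287.5) − 1(169.4) = 118.1
  A: 0 + 3(169.4) = 508.3
Total out = 578.5 + 118.1 + 508.3 = 1205 mol.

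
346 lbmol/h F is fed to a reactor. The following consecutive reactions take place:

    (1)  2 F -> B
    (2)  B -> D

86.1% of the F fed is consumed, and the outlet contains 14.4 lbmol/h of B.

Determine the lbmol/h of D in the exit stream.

Conversion of F: F consumed = 2ξ₁ = 0.861 × 346 → ξ₁ = 149 lbmol/h.
B balance: n_B = 0 + 1ξ₁ − 1ξ₂ = 14.4 → ξ₂ = (1·149 − 14.4)/1 = 134.6 lbmol/h.
Outlet amounts (n = n₀ + Σ ν·ξ):
  F: 346 − 2(149) = 48.09
  B: 0 + 1(149) − 1(134.6) = 14.4
  D: 0 + 1(134.6) = 134.6

135 lbmol/h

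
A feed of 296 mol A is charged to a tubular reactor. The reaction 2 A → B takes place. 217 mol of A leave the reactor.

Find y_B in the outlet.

0.154

For A: n = n₀ − 2ξ → 217 = 296 − 2ξ, giving ξ = 39.5 mol.
Outlet amounts (n = n₀ + ν ξ):
  A: 296 − 2(39.5) = 217
  B: 0 + 1(39.5) = 39.5
Total out = 256.5 mol; y_B = 39.5 / 256.5 = 0.154.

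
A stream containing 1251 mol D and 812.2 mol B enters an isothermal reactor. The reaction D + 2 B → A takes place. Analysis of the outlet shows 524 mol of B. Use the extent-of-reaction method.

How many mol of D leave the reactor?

1110 mol

For B: n = n₀ − 2ξ → 524 = 812.2 − 2ξ, giving ξ = 144.1 mol.
Outlet amounts (n = n₀ + ν ξ):
  D: 1251 − 1(144.1) = 1107
  B: 812.2 − 2(144.1) = 524
  A: 0 + 1(144.1) = 144.1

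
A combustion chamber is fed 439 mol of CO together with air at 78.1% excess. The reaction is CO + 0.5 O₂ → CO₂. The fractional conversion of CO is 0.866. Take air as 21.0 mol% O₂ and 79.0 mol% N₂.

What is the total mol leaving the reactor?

Stoichiometric O₂ = 0.5 × 439 = 219.5 mol; O₂ fed = 219.5 × 1.781 = 390.9 mol.
N₂ fed = 390.9 × 79/21 = 1471 mol.
Fuel reacted = 0.866 × 439 → ξ = 380.2 mol.
Outlet (n = n₀ + ν ξ):
  CO: 439 − 1(380.2) = 58.83
  O₂: 390.9 − 0.5(380.2) = 200.8
  N₂: 1471 (inert)
  CO₂: 0 + 1(380.2) = 380.2
Total out = 58.83 + 200.8 + 1471 + 380.2 = 2110 mol.

2110 mol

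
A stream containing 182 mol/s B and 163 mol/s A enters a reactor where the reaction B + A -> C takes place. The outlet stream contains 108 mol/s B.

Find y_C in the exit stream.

0.273

For B: n = n₀ − 1ξ → 108 = 182 − 1ξ, giving ξ = 74 mol/s.
Outlet amounts (n = n₀ + ν ξ):
  B: 182 − 1(74) = 108
  A: 163 − 1(74) = 89
  C: 0 + 1(74) = 74
Total out = 271 mol/s; y_C = 74 / 271 = 0.2731.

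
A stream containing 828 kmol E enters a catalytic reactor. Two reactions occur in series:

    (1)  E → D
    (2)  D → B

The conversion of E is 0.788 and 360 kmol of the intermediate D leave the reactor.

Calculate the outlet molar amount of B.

292 kmol

Conversion of E: E consumed = 1ξ₁ = 0.788 × 828 → ξ₁ = 652.5 kmol.
D balance: n_D = 0 + 1ξ₁ − 1ξ₂ = 360 → ξ₂ = (1·652.5 − 360)/1 = 292.5 kmol.
Outlet amounts (n = n₀ + Σ ν·ξ):
  E: 828 − 1(652.5) = 175.5
  D: 0 + 1(652.5) − 1(292.5) = 360
  B: 0 + 1(292.5) = 292.5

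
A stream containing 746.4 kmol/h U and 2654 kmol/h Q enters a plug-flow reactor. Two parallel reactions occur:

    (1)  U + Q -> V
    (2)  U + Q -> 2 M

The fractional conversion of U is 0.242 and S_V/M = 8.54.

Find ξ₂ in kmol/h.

Conversion of U: U consumed = 0.242 × 746.4 = 180.6 kmol/h = 1ξ₁ + 1ξ₂.
Selectivity: 1ξ₁ / (2ξ₂) = 8.54 → ξ₁ = 17.08 ξ₂.
Substitute: (1·17.08 + 1) ξ₂ = 180.6 → ξ₂ = 9.991 kmol/h, ξ₁ = 170.6 kmol/h.
Outlet amounts (n = n₀ + Σ ν·ξ):
  U: 746.4 − 1(170.6) − 1(9.991) = 565.8
  Q: 2654 − 1(170.6) − 1(9.991) = 2473
  V: 0 + 1(170.6) = 170.6
  M: 0 + 2(9.991) = 19.98

ξ₂ = 9.99 kmol/h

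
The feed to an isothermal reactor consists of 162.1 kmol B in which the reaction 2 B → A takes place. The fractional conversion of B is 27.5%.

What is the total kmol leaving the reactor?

B reacted = 0.275 × 162.1 = 44.58 kmol; ν_B = −2, so ξ = 44.58/2 = 22.29 kmol.
Outlet amounts (n = n₀ + ν ξ):
  B: 162.1 − 2(22.29) = 117.5
  A: 0 + 1(22.29) = 22.29
Total out = 117.5 + 22.29 = 139.8 kmol.

140 kmol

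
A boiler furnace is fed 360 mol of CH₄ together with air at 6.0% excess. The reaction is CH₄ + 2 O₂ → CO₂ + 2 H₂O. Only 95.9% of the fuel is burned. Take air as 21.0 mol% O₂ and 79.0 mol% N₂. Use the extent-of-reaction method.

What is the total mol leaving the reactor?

Stoichiometric O₂ = 2 × 360 = 720 mol; O₂ fed = 720 × 1.060 = 763.2 mol.
N₂ fed = 763.2 × 79/21 = 2871 mol.
Fuel reacted = 0.959 × 360 → ξ = 345.2 mol.
Outlet (n = n₀ + ν ξ):
  CH₄: 360 − 1(345.2) = 14.76
  O₂: 763.2 − 2(345.2) = 72.72
  N₂: 2871 (inert)
  CO₂: 0 + 1(345.2) = 345.2
  H₂O: 0 + 2(345.2) = 690.5
Total out = 14.76 + 72.72 + 2871 + 345.2 + 690.5 = 3994 mol.

3990 mol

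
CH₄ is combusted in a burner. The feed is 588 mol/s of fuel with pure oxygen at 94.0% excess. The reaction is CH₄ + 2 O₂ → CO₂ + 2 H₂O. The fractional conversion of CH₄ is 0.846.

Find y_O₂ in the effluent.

Stoichiometric O₂ = 2 × 588 = 1176 mol/s; O₂ fed = 1176 × 1.940 = 2281 mol/s.
Fuel reacted = 0.846 × 588 → ξ = 497.4 mol/s.
Outlet (n = n₀ + ν ξ):
  CH₄: 588 − 1(497.4) = 90.55
  O₂: 2281 − 2(497.4) = 1287
  CO₂: 0 + 1(497.4) = 497.4
  H₂O: 0 + 2(497.4) = 994.9
Total out = 2869 mol/s; y_O₂ = 1287 / 2869 = 0.4484.

0.448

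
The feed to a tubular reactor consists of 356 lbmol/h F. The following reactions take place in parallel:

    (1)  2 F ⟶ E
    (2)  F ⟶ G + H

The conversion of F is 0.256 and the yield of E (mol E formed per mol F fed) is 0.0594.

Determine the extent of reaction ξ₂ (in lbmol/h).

Yield of E: 1ξ₁ / 356 = 0.0594 → ξ₁ = 21.15 lbmol/h.
Conversion of F: 2ξ₁ + 1ξ₂ = 0.256 × 356 = 91.14 → ξ₂ = 48.84 lbmol/h.
Outlet amounts (n = n₀ + Σ ν·ξ):
  F: 356 − 2(21.15) − 1(48.84) = 264.9
  E: 0 + 1(21.15) = 21.15
  G: 0 + 1(48.84) = 48.84
  H: 0 + 1(48.84) = 48.84

ξ₂ = 48.8 lbmol/h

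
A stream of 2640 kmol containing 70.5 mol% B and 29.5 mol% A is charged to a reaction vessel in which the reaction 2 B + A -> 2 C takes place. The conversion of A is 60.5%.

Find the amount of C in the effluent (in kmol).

A reacted = 0.605 × 778.8 = 471.2 kmol; ν_A = −1, so ξ = 471.2/1 = 471.2 kmol.
Outlet amounts (n = n₀ + ν ξ):
  B: 1861 − 2(471.2) = 918.9
  A: 778.8 − 1(471.2) = 307.6
  C: 0 + 2(471.2) = 942.3

942 kmol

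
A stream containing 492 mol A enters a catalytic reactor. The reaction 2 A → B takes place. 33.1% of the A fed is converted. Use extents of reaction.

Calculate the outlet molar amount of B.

A reacted = 0.331 × 492 = 162.9 mol; ν_A = −2, so ξ = 162.9/2 = 81.43 mol.
Outlet amounts (n = n₀ + ν ξ):
  A: 492 − 2(81.43) = 329.1
  B: 0 + 1(81.43) = 81.43

81.4 mol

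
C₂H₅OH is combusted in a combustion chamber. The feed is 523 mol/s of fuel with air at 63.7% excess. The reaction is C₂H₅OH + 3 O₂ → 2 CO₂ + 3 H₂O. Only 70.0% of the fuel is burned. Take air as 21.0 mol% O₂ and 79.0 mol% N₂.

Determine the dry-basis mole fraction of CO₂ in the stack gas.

Stoichiometric O₂ = 3 × 523 = 1569 mol/s; O₂ fed = 1569 × 1.637 = 2568 mol/s.
N₂ fed = 2568 × 79/21 = 9662 mol/s.
Fuel reacted = 0.7 × 523 → ξ = 366.1 mol/s.
Outlet (n = n₀ + ν ξ):
  C₂H₅OH: 523 − 1(366.1) = 156.9
  O₂: 2568 − 3(366.1) = 1470
  N₂: 9662 (inert)
  CO₂: 0 + 2(366.1) = 732.2
  H₂O: 0 + 3(366.1) = 1098
Dry total = 12020 mol/s; y_CO₂ (dry) = 732.2 / 12020 = 0.06091.

0.0609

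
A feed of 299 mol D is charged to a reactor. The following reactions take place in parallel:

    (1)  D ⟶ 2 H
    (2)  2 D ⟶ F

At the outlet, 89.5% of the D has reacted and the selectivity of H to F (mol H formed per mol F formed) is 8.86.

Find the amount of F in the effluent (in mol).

41.6 mol

Conversion of D: D consumed = 0.895 × 299 = 267.6 mol = 1ξ₁ + 2ξ₂.
Selectivity: 2ξ₁ / (1ξ₂) = 8.86 → ξ₁ = 4.43 ξ₂.
Substitute: (1·4.43 + 2) ξ₂ = 267.6 → ξ₂ = 41.62 mol, ξ₁ = 184.4 mol.
Outlet amounts (n = n₀ + Σ ν·ξ):
  D: 299 − 1(184.4) − 2(41.62) = 31.39
  H: 0 + 2(184.4) = 368.7
  F: 0 + 1(41.62) = 41.62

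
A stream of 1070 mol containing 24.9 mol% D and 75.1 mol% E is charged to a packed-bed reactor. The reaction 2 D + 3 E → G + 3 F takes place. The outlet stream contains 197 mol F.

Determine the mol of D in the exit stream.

135 mol

For F: n = n₀ + 3ξ → 197 = 0 + 3ξ, giving ξ = 65.67 mol.
Outlet amounts (n = n₀ + ν ξ):
  D: 266.4 − 2(65.67) = 135.1
  E: 803.6 − 3(65.67) = 606.6
  G: 0 + 1(65.67) = 65.67
  F: 0 + 3(65.67) = 197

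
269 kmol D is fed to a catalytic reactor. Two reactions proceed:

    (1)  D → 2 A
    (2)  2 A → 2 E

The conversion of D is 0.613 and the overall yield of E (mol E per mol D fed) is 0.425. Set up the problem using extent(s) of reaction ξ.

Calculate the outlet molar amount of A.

215 kmol

Conversion of D: D consumed = 1ξ₁ = 0.613 × 269 → ξ₁ = 164.9 kmol.
Yield of E: 2ξ₂ / 269 = 0.425 → ξ₂ = 57.16 kmol.
Outlet amounts (n = n₀ + Σ ν·ξ):
  D: 269 − 1(164.9) = 104.1
  A: 0 + 2(164.9) − 2(57.16) = 215.5
  E: 0 + 2(57.16) = 114.3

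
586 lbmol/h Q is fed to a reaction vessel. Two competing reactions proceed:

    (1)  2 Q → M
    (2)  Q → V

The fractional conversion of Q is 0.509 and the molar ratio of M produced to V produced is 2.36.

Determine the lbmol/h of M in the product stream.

123 lbmol/h

Conversion of Q: Q consumed = 0.509 × 586 = 298.3 lbmol/h = 2ξ₁ + 1ξ₂.
Selectivity: 1ξ₁ / (1ξ₂) = 2.36 → ξ₁ = 2.36 ξ₂.
Substitute: (2·2.36 + 1) ξ₂ = 298.3 → ξ₂ = 52.15 lbmol/h, ξ₁ = 123.1 lbmol/h.
Outlet amounts (n = n₀ + Σ ν·ξ):
  Q: 586 − 2(123.1) − 1(52.15) = 287.7
  M: 0 + 1(123.1) = 123.1
  V: 0 + 1(52.15) = 52.15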